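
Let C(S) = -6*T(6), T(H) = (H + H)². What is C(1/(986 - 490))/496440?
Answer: -12/6895 ≈ -0.0017404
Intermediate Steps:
T(H) = 4*H² (T(H) = (2*H)² = 4*H²)
C(S) = -864 (C(S) = -24*6² = -24*36 = -6*144 = -864)
C(1/(986 - 490))/496440 = -864/496440 = -864*1/496440 = -12/6895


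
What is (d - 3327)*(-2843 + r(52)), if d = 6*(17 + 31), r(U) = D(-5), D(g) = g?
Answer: 8655072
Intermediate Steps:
r(U) = -5
d = 288 (d = 6*48 = 288)
(d - 3327)*(-2843 + r(52)) = (288 - 3327)*(-2843 - 5) = -3039*(-2848) = 8655072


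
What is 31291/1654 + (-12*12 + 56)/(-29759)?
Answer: 931334421/49221386 ≈ 18.921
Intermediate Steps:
31291/1654 + (-12*12 + 56)/(-29759) = 31291*(1/1654) + (-144 + 56)*(-1/29759) = 31291/1654 - 88*(-1/29759) = 31291/1654 + 88/29759 = 931334421/49221386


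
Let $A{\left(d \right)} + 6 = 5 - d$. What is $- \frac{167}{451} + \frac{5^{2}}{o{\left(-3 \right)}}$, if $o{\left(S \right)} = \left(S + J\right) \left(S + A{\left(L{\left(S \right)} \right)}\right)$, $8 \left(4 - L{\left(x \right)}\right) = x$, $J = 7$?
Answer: $- \frac{33739}{30217} \approx -1.1166$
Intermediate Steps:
$L{\left(x \right)} = 4 - \frac{x}{8}$
$A{\left(d \right)} = -1 - d$ ($A{\left(d \right)} = -6 - \left(-5 + d\right) = -1 - d$)
$o{\left(S \right)} = \left(-5 + \frac{9 S}{8}\right) \left(7 + S\right)$ ($o{\left(S \right)} = \left(S + 7\right) \left(S - \left(5 - \frac{S}{8}\right)\right) = \left(7 + S\right) \left(S + \left(-1 + \left(-4 + \frac{S}{8}\right)\right)\right) = \left(7 + S\right) \left(S + \left(-5 + \frac{S}{8}\right)\right) = \left(7 + S\right) \left(-5 + \frac{9 S}{8}\right) = \left(-5 + \frac{9 S}{8}\right) \left(7 + S\right)$)
$- \frac{167}{451} + \frac{5^{2}}{o{\left(-3 \right)}} = - \frac{167}{451} + \frac{5^{2}}{-35 + \frac{9 \left(-3\right)^{2}}{8} + \frac{23}{8} \left(-3\right)} = \left(-167\right) \frac{1}{451} + \frac{25}{-35 + \frac{9}{8} \cdot 9 - \frac{69}{8}} = - \frac{167}{451} + \frac{25}{-35 + \frac{81}{8} - \frac{69}{8}} = - \frac{167}{451} + \frac{25}{- \frac{67}{2}} = - \frac{167}{451} + 25 \left(- \frac{2}{67}\right) = - \frac{167}{451} - \frac{50}{67} = - \frac{33739}{30217}$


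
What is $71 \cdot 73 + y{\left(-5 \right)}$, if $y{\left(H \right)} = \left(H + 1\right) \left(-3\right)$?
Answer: $5195$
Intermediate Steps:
$y{\left(H \right)} = -3 - 3 H$ ($y{\left(H \right)} = \left(1 + H\right) \left(-3\right) = -3 - 3 H$)
$71 \cdot 73 + y{\left(-5 \right)} = 71 \cdot 73 - -12 = 5183 + \left(-3 + 15\right) = 5183 + 12 = 5195$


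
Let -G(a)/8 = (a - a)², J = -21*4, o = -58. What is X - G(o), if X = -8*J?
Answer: 672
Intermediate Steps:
J = -84
X = 672 (X = -8*(-84) = 672)
G(a) = 0 (G(a) = -8*(a - a)² = -8*0² = -8*0 = 0)
X - G(o) = 672 - 1*0 = 672 + 0 = 672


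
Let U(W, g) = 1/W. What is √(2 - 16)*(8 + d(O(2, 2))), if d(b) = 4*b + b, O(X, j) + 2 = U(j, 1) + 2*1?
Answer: 21*I*√14/2 ≈ 39.287*I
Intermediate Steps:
O(X, j) = 1/j (O(X, j) = -2 + (1/j + 2*1) = -2 + (1/j + 2) = -2 + (2 + 1/j) = 1/j)
d(b) = 5*b
√(2 - 16)*(8 + d(O(2, 2))) = √(2 - 16)*(8 + 5/2) = √(-14)*(8 + 5*(½)) = (I*√14)*(8 + 5/2) = (I*√14)*(21/2) = 21*I*√14/2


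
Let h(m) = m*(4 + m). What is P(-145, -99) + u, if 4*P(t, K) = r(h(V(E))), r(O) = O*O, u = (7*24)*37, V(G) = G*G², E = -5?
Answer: 228790489/4 ≈ 5.7198e+7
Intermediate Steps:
V(G) = G³
u = 6216 (u = 168*37 = 6216)
r(O) = O²
P(t, K) = 228765625/4 (P(t, K) = ((-5)³*(4 + (-5)³))²/4 = (-125*(4 - 125))²/4 = (-125*(-121))²/4 = (¼)*15125² = (¼)*228765625 = 228765625/4)
P(-145, -99) + u = 228765625/4 + 6216 = 228790489/4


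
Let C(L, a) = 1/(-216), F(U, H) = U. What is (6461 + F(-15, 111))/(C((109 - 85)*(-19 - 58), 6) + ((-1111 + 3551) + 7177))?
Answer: 1392336/2077271 ≈ 0.67027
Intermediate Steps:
C(L, a) = -1/216
(6461 + F(-15, 111))/(C((109 - 85)*(-19 - 58), 6) + ((-1111 + 3551) + 7177)) = (6461 - 15)/(-1/216 + ((-1111 + 3551) + 7177)) = 6446/(-1/216 + (2440 + 7177)) = 6446/(-1/216 + 9617) = 6446/(2077271/216) = 6446*(216/2077271) = 1392336/2077271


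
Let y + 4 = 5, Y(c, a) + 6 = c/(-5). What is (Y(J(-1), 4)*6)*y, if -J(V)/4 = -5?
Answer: -60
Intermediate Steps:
J(V) = 20 (J(V) = -4*(-5) = 20)
Y(c, a) = -6 - c/5 (Y(c, a) = -6 + c/(-5) = -6 + c*(-⅕) = -6 - c/5)
y = 1 (y = -4 + 5 = 1)
(Y(J(-1), 4)*6)*y = ((-6 - ⅕*20)*6)*1 = ((-6 - 4)*6)*1 = -10*6*1 = -60*1 = -60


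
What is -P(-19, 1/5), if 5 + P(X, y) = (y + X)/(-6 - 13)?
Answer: 381/95 ≈ 4.0105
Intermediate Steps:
P(X, y) = -5 - X/19 - y/19 (P(X, y) = -5 + (y + X)/(-6 - 13) = -5 + (X + y)/(-19) = -5 + (X + y)*(-1/19) = -5 + (-X/19 - y/19) = -5 - X/19 - y/19)
-P(-19, 1/5) = -(-5 - 1/19*(-19) - 1/19/5) = -(-5 + 1 - 1/19*⅕) = -(-5 + 1 - 1/95) = -1*(-381/95) = 381/95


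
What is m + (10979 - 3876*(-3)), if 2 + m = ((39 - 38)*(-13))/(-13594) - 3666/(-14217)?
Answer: 29719902345/1314734 ≈ 22605.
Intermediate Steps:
m = -2289193/1314734 (m = -2 + (((39 - 38)*(-13))/(-13594) - 3666/(-14217)) = -2 + ((1*(-13))*(-1/13594) - 3666*(-1/14217)) = -2 + (-13*(-1/13594) + 1222/4739) = -2 + (13/13594 + 1222/4739) = -2 + 340275/1314734 = -2289193/1314734 ≈ -1.7412)
m + (10979 - 3876*(-3)) = -2289193/1314734 + (10979 - 3876*(-3)) = -2289193/1314734 + (10979 + 11628) = -2289193/1314734 + 22607 = 29719902345/1314734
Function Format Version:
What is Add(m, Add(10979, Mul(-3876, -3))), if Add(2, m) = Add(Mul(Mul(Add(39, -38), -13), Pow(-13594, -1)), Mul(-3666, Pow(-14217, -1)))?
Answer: Rational(29719902345, 1314734) ≈ 22605.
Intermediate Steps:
m = Rational(-2289193, 1314734) (m = Add(-2, Add(Mul(Mul(Add(39, -38), -13), Pow(-13594, -1)), Mul(-3666, Pow(-14217, -1)))) = Add(-2, Add(Mul(Mul(1, -13), Rational(-1, 13594)), Mul(-3666, Rational(-1, 14217)))) = Add(-2, Add(Mul(-13, Rational(-1, 13594)), Rational(1222, 4739))) = Add(-2, Add(Rational(13, 13594), Rational(1222, 4739))) = Add(-2, Rational(340275, 1314734)) = Rational(-2289193, 1314734) ≈ -1.7412)
Add(m, Add(10979, Mul(-3876, -3))) = Add(Rational(-2289193, 1314734), Add(10979, Mul(-3876, -3))) = Add(Rational(-2289193, 1314734), Add(10979, 11628)) = Add(Rational(-2289193, 1314734), 22607) = Rational(29719902345, 1314734)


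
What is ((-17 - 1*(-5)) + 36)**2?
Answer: 576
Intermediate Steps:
((-17 - 1*(-5)) + 36)**2 = ((-17 + 5) + 36)**2 = (-12 + 36)**2 = 24**2 = 576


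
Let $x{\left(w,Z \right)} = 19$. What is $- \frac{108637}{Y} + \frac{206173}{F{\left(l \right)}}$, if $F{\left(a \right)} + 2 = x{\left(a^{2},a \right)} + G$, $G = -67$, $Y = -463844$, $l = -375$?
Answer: $- \frac{47813338581}{11596100} \approx -4123.2$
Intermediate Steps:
$F{\left(a \right)} = -50$ ($F{\left(a \right)} = -2 + \left(19 - 67\right) = -2 - 48 = -50$)
$- \frac{108637}{Y} + \frac{206173}{F{\left(l \right)}} = - \frac{108637}{-463844} + \frac{206173}{-50} = \left(-108637\right) \left(- \frac{1}{463844}\right) + 206173 \left(- \frac{1}{50}\right) = \frac{108637}{463844} - \frac{206173}{50} = - \frac{47813338581}{11596100}$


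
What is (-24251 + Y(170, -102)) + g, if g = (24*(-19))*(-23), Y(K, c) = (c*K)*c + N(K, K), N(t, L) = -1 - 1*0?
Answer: 1754916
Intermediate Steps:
N(t, L) = -1 (N(t, L) = -1 + 0 = -1)
Y(K, c) = -1 + K*c² (Y(K, c) = (c*K)*c - 1 = (K*c)*c - 1 = K*c² - 1 = -1 + K*c²)
g = 10488 (g = -456*(-23) = 10488)
(-24251 + Y(170, -102)) + g = (-24251 + (-1 + 170*(-102)²)) + 10488 = (-24251 + (-1 + 170*10404)) + 10488 = (-24251 + (-1 + 1768680)) + 10488 = (-24251 + 1768679) + 10488 = 1744428 + 10488 = 1754916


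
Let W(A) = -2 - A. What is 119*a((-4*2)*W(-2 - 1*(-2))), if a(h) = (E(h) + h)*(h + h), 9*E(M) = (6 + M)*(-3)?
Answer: 99008/3 ≈ 33003.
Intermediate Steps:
E(M) = -2 - M/3 (E(M) = ((6 + M)*(-3))/9 = (-18 - 3*M)/9 = -2 - M/3)
a(h) = 2*h*(-2 + 2*h/3) (a(h) = ((-2 - h/3) + h)*(h + h) = (-2 + 2*h/3)*(2*h) = 2*h*(-2 + 2*h/3))
119*a((-4*2)*W(-2 - 1*(-2))) = 119*(4*((-4*2)*(-2 - (-2 - 1*(-2))))*(-3 + (-4*2)*(-2 - (-2 - 1*(-2))))/3) = 119*(4*(-8*(-2 - (-2 + 2)))*(-3 - 8*(-2 - (-2 + 2)))/3) = 119*(4*(-8*(-2 - 1*0))*(-3 - 8*(-2 - 1*0))/3) = 119*(4*(-8*(-2 + 0))*(-3 - 8*(-2 + 0))/3) = 119*(4*(-8*(-2))*(-3 - 8*(-2))/3) = 119*((4/3)*16*(-3 + 16)) = 119*((4/3)*16*13) = 119*(832/3) = 99008/3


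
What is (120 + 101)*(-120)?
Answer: -26520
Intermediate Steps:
(120 + 101)*(-120) = 221*(-120) = -26520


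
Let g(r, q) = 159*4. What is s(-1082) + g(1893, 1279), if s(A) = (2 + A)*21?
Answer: -22044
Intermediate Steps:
g(r, q) = 636
s(A) = 42 + 21*A
s(-1082) + g(1893, 1279) = (42 + 21*(-1082)) + 636 = (42 - 22722) + 636 = -22680 + 636 = -22044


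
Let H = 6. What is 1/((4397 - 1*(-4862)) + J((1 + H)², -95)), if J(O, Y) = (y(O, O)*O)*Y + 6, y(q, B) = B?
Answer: -1/218830 ≈ -4.5698e-6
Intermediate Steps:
J(O, Y) = 6 + Y*O² (J(O, Y) = (O*O)*Y + 6 = O²*Y + 6 = Y*O² + 6 = 6 + Y*O²)
1/((4397 - 1*(-4862)) + J((1 + H)², -95)) = 1/((4397 - 1*(-4862)) + (6 - 95*(1 + 6)⁴)) = 1/((4397 + 4862) + (6 - 95*(7²)²)) = 1/(9259 + (6 - 95*49²)) = 1/(9259 + (6 - 95*2401)) = 1/(9259 + (6 - 228095)) = 1/(9259 - 228089) = 1/(-218830) = -1/218830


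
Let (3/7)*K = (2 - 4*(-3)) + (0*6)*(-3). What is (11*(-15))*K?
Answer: -5390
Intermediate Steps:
K = 98/3 (K = 7*((2 - 4*(-3)) + (0*6)*(-3))/3 = 7*((2 + 12) + 0*(-3))/3 = 7*(14 + 0)/3 = (7/3)*14 = 98/3 ≈ 32.667)
(11*(-15))*K = (11*(-15))*(98/3) = -165*98/3 = -5390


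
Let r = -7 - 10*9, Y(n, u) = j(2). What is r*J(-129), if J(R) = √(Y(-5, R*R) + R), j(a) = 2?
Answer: -97*I*√127 ≈ -1093.1*I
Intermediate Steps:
Y(n, u) = 2
J(R) = √(2 + R)
r = -97 (r = -7 - 90 = -97)
r*J(-129) = -97*√(2 - 129) = -97*I*√127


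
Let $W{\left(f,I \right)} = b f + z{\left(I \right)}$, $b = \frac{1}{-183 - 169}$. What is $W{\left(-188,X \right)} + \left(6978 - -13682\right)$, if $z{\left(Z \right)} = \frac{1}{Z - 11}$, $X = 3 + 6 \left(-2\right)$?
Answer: $\frac{9090613}{440} \approx 20660.0$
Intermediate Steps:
$X = -9$ ($X = 3 - 12 = -9$)
$z{\left(Z \right)} = \frac{1}{-11 + Z}$
$b = - \frac{1}{352}$ ($b = \frac{1}{-352} = - \frac{1}{352} \approx -0.0028409$)
$W{\left(f,I \right)} = \frac{1}{-11 + I} - \frac{f}{352}$ ($W{\left(f,I \right)} = - \frac{f}{352} + \frac{1}{-11 + I} = \frac{1}{-11 + I} - \frac{f}{352}$)
$W{\left(-188,X \right)} + \left(6978 - -13682\right) = \frac{352 - - 188 \left(-11 - 9\right)}{352 \left(-11 - 9\right)} + \left(6978 - -13682\right) = \frac{352 - \left(-188\right) \left(-20\right)}{352 \left(-20\right)} + \left(6978 + 13682\right) = \frac{1}{352} \left(- \frac{1}{20}\right) \left(352 - 3760\right) + 20660 = \frac{1}{352} \left(- \frac{1}{20}\right) \left(-3408\right) + 20660 = \frac{213}{440} + 20660 = \frac{9090613}{440}$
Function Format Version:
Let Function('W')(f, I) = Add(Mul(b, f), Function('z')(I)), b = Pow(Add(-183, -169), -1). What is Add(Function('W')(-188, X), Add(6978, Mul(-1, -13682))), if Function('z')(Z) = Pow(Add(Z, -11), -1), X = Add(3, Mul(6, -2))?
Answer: Rational(9090613, 440) ≈ 20660.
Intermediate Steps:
X = -9 (X = Add(3, -12) = -9)
Function('z')(Z) = Pow(Add(-11, Z), -1)
b = Rational(-1, 352) (b = Pow(-352, -1) = Rational(-1, 352) ≈ -0.0028409)
Function('W')(f, I) = Add(Pow(Add(-11, I), -1), Mul(Rational(-1, 352), f)) (Function('W')(f, I) = Add(Mul(Rational(-1, 352), f), Pow(Add(-11, I), -1)) = Add(Pow(Add(-11, I), -1), Mul(Rational(-1, 352), f)))
Add(Function('W')(-188, X), Add(6978, Mul(-1, -13682))) = Add(Mul(Rational(1, 352), Pow(Add(-11, -9), -1), Add(352, Mul(-1, -188, Add(-11, -9)))), Add(6978, Mul(-1, -13682))) = Add(Mul(Rational(1, 352), Pow(-20, -1), Add(352, Mul(-1, -188, -20))), Add(6978, 13682)) = Add(Mul(Rational(1, 352), Rational(-1, 20), Add(352, -3760)), 20660) = Add(Mul(Rational(1, 352), Rational(-1, 20), -3408), 20660) = Add(Rational(213, 440), 20660) = Rational(9090613, 440)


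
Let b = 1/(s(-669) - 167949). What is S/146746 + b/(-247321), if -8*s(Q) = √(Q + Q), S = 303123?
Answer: 22556070995728351299237/10919703203981798577622 - 4*I*√1338/223236814713487221 ≈ 2.0656 - 6.5542e-16*I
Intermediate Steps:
s(Q) = -√2*√Q/8 (s(Q) = -√(Q + Q)/8 = -√2*√Q/8)
b = 1/(-167949 - I*√1338/8) (b = 1/(-√2*√(-669)/8 - 167949) = 1/(-√2*I*√669/8 - 167949) = 1/(-I*√1338/8 - 167949) = 1/(-167949 - I*√1338/8) ≈ -5.9542e-6 + 1.6e-10*I)
S/146746 + b/(-247321) = 303123/146746 + (-1791456/300873243967 + 4*I*√1338/902619731901)/(-247321) = 303123*(1/146746) + (-1791456/300873243967 + 4*I*√1338/902619731901)*(-1/247321) = 303123/146746 + (1791456/74412271571162407 - 4*I*√1338/223236814713487221) = 22556070995728351299237/10919703203981798577622 - 4*I*√1338/223236814713487221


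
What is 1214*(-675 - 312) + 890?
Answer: -1197328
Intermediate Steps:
1214*(-675 - 312) + 890 = 1214*(-987) + 890 = -1198218 + 890 = -1197328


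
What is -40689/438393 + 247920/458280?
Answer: 250109549/558074289 ≈ 0.44817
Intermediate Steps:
-40689/438393 + 247920/458280 = -40689*1/438393 + 247920*(1/458280) = -13563/146131 + 2066/3819 = 250109549/558074289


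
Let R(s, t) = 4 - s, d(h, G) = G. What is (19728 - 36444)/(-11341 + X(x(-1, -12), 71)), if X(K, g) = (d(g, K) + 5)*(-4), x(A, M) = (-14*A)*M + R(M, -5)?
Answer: 16716/10753 ≈ 1.5545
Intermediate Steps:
x(A, M) = 4 - M - 14*A*M (x(A, M) = (-14*A)*M + (4 - M) = -14*A*M + (4 - M) = 4 - M - 14*A*M)
X(K, g) = -20 - 4*K (X(K, g) = (K + 5)*(-4) = (5 + K)*(-4) = -20 - 4*K)
(19728 - 36444)/(-11341 + X(x(-1, -12), 71)) = (19728 - 36444)/(-11341 + (-20 - 4*(4 - 1*(-12) - 14*(-1)*(-12)))) = -16716/(-11341 + (-20 - 4*(4 + 12 - 168))) = -16716/(-11341 + (-20 - 4*(-152))) = -16716/(-11341 + (-20 + 608)) = -16716/(-11341 + 588) = -16716/(-10753) = -16716*(-1/10753) = 16716/10753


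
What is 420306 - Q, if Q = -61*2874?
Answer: 595620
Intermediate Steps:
Q = -175314
420306 - Q = 420306 - 1*(-175314) = 420306 + 175314 = 595620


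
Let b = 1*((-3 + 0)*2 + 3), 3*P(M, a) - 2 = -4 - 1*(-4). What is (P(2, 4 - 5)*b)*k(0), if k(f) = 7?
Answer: -14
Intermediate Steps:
P(M, a) = ⅔ (P(M, a) = ⅔ + (-4 - 1*(-4))/3 = ⅔ + (-4 + 4)/3 = ⅔ + (⅓)*0 = ⅔ + 0 = ⅔)
b = -3 (b = 1*(-3*2 + 3) = 1*(-6 + 3) = 1*(-3) = -3)
(P(2, 4 - 5)*b)*k(0) = ((⅔)*(-3))*7 = -2*7 = -14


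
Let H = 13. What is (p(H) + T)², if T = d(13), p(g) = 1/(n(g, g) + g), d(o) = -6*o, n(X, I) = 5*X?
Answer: 37002889/6084 ≈ 6082.0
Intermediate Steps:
p(g) = 1/(6*g) (p(g) = 1/(5*g + g) = 1/(6*g))
T = -78 (T = -6*13 = -78)
(p(H) + T)² = ((⅙)/13 - 78)² = ((⅙)*(1/13) - 78)² = (1/78 - 78)² = (-6083/78)² = 37002889/6084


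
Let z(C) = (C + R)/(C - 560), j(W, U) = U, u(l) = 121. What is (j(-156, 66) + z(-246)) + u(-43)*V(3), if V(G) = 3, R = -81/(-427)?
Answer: 147750459/344162 ≈ 429.31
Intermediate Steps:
R = 81/427 (R = -81*(-1/427) = 81/427 ≈ 0.18970)
z(C) = (81/427 + C)/(-560 + C) (z(C) = (C + 81/427)/(C - 560) = (81/427 + C)/(-560 + C))
(j(-156, 66) + z(-246)) + u(-43)*V(3) = (66 + (81/427 - 246)/(-560 - 246)) + 121*3 = (66 - 104961/427/(-806)) + 363 = (66 - 1/806*(-104961/427)) + 363 = (66 + 104961/344162) + 363 = 22819653/344162 + 363 = 147750459/344162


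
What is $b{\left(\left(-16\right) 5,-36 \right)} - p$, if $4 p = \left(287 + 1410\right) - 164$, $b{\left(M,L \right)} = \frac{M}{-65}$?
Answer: $- \frac{19865}{52} \approx -382.02$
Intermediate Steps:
$b{\left(M,L \right)} = - \frac{M}{65}$ ($b{\left(M,L \right)} = M \left(- \frac{1}{65}\right) = - \frac{M}{65}$)
$p = \frac{1533}{4}$ ($p = \frac{\left(287 + 1410\right) - 164}{4} = \frac{1697 - 164}{4} = \frac{1}{4} \cdot 1533 = \frac{1533}{4} \approx 383.25$)
$b{\left(\left(-16\right) 5,-36 \right)} - p = - \frac{\left(-16\right) 5}{65} - \frac{1533}{4} = \left(- \frac{1}{65}\right) \left(-80\right) - \frac{1533}{4} = \frac{16}{13} - \frac{1533}{4} = - \frac{19865}{52}$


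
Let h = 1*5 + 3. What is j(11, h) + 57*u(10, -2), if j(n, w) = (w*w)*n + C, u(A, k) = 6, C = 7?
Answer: 1053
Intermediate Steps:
h = 8 (h = 5 + 3 = 8)
j(n, w) = 7 + n*w² (j(n, w) = (w*w)*n + 7 = w²*n + 7 = n*w² + 7 = 7 + n*w²)
j(11, h) + 57*u(10, -2) = (7 + 11*8²) + 57*6 = (7 + 11*64) + 342 = (7 + 704) + 342 = 711 + 342 = 1053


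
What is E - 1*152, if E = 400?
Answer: 248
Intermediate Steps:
E - 1*152 = 400 - 1*152 = 400 - 152 = 248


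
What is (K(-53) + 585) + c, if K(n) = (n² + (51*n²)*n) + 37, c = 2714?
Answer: -7586582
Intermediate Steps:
K(n) = 37 + n² + 51*n³ (K(n) = (n² + 51*n³) + 37 = 37 + n² + 51*n³)
(K(-53) + 585) + c = ((37 + (-53)² + 51*(-53)³) + 585) + 2714 = ((37 + 2809 + 51*(-148877)) + 585) + 2714 = ((37 + 2809 - 7592727) + 585) + 2714 = (-7589881 + 585) + 2714 = -7589296 + 2714 = -7586582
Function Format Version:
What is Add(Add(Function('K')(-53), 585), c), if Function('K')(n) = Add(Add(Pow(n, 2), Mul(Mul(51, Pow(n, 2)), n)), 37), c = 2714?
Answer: -7586582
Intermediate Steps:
Function('K')(n) = Add(37, Pow(n, 2), Mul(51, Pow(n, 3))) (Function('K')(n) = Add(Add(Pow(n, 2), Mul(51, Pow(n, 3))), 37) = Add(37, Pow(n, 2), Mul(51, Pow(n, 3))))
Add(Add(Function('K')(-53), 585), c) = Add(Add(Add(37, Pow(-53, 2), Mul(51, Pow(-53, 3))), 585), 2714) = Add(Add(Add(37, 2809, Mul(51, -148877)), 585), 2714) = Add(Add(Add(37, 2809, -7592727), 585), 2714) = Add(Add(-7589881, 585), 2714) = Add(-7589296, 2714) = -7586582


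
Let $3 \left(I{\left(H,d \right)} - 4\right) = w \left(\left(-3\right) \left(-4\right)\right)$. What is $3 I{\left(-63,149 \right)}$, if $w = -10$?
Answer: $-108$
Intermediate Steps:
$I{\left(H,d \right)} = -36$ ($I{\left(H,d \right)} = 4 + \frac{\left(-10\right) \left(\left(-3\right) \left(-4\right)\right)}{3} = 4 + \frac{\left(-10\right) 12}{3} = 4 + \frac{1}{3} \left(-120\right) = 4 - 40 = -36$)
$3 I{\left(-63,149 \right)} = 3 \left(-36\right) = -108$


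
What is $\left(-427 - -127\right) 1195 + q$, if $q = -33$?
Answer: $-358533$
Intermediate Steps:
$\left(-427 - -127\right) 1195 + q = \left(-427 - -127\right) 1195 - 33 = \left(-427 + 127\right) 1195 - 33 = \left(-300\right) 1195 - 33 = -358500 - 33 = -358533$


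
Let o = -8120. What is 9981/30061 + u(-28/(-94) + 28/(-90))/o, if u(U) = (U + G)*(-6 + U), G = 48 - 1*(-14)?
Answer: 103164526649099/272973321951750 ≈ 0.37793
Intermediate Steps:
G = 62 (G = 48 + 14 = 62)
u(U) = (-6 + U)*(62 + U) (u(U) = (U + 62)*(-6 + U) = (62 + U)*(-6 + U) = (-6 + U)*(62 + U))
9981/30061 + u(-28/(-94) + 28/(-90))/o = 9981/30061 + (-372 + (-28/(-94) + 28/(-90))**2 + 56*(-28/(-94) + 28/(-90)))/(-8120) = 9981*(1/30061) + (-372 + (-28*(-1/94) + 28*(-1/90))**2 + 56*(-28*(-1/94) + 28*(-1/90)))*(-1/8120) = 9981/30061 + (-372 + (14/47 - 14/45)**2 + 56*(14/47 - 14/45))*(-1/8120) = 9981/30061 + (-372 + (-28/2115)**2 + 56*(-28/2115))*(-1/8120) = 9981/30061 + (-372 + 784/4473225 - 1568/2115)*(-1/8120) = 9981/30061 - 1667355236/4473225*(-1/8120) = 9981/30061 + 416838809/9080646750 = 103164526649099/272973321951750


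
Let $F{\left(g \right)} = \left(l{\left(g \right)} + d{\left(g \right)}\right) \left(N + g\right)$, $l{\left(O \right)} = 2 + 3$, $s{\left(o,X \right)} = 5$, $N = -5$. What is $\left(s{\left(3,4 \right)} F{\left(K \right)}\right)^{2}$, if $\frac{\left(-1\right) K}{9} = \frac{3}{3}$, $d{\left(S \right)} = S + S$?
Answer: $828100$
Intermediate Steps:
$d{\left(S \right)} = 2 S$
$l{\left(O \right)} = 5$
$K = -9$ ($K = - 9 \cdot \frac{3}{3} = - 9 \cdot 3 \cdot \frac{1}{3} = \left(-9\right) 1 = -9$)
$F{\left(g \right)} = \left(-5 + g\right) \left(5 + 2 g\right)$ ($F{\left(g \right)} = \left(5 + 2 g\right) \left(-5 + g\right) = \left(-5 + g\right) \left(5 + 2 g\right)$)
$\left(s{\left(3,4 \right)} F{\left(K \right)}\right)^{2} = \left(5 \left(-25 - -45 + 2 \left(-9\right)^{2}\right)\right)^{2} = \left(5 \left(-25 + 45 + 2 \cdot 81\right)\right)^{2} = \left(5 \left(-25 + 45 + 162\right)\right)^{2} = \left(5 \cdot 182\right)^{2} = 910^{2} = 828100$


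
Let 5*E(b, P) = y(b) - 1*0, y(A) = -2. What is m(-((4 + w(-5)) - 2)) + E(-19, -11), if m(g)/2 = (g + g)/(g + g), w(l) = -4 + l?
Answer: 8/5 ≈ 1.6000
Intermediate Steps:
E(b, P) = -2/5 (E(b, P) = (-2 - 1*0)/5 = (-2 + 0)/5 = (1/5)*(-2) = -2/5)
m(g) = 2 (m(g) = 2*((g + g)/(g + g)) = 2*((2*g)/((2*g))) = 2*((2*g)*(1/(2*g))) = 2*1 = 2)
m(-((4 + w(-5)) - 2)) + E(-19, -11) = 2 - 2/5 = 8/5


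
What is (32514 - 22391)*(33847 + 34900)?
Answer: 695925881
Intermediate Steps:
(32514 - 22391)*(33847 + 34900) = 10123*68747 = 695925881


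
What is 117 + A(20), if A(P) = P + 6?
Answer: 143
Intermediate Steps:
A(P) = 6 + P
117 + A(20) = 117 + (6 + 20) = 117 + 26 = 143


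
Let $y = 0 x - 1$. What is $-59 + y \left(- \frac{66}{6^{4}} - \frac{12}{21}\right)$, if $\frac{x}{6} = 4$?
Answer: $- \frac{88267}{1512} \approx -58.378$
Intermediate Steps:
$x = 24$ ($x = 6 \cdot 4 = 24$)
$y = -1$ ($y = 0 \cdot 24 - 1 = 0 - 1 = -1$)
$-59 + y \left(- \frac{66}{6^{4}} - \frac{12}{21}\right) = -59 - \left(- \frac{66}{6^{4}} - \frac{12}{21}\right) = -59 - \left(- \frac{66}{1296} - \frac{4}{7}\right) = -59 - \left(\left(-66\right) \frac{1}{1296} - \frac{4}{7}\right) = -59 - \left(- \frac{11}{216} - \frac{4}{7}\right) = -59 - - \frac{941}{1512} = -59 + \frac{941}{1512} = - \frac{88267}{1512}$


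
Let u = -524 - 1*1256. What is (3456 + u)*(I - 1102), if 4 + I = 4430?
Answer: 5571024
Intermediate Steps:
I = 4426 (I = -4 + 4430 = 4426)
u = -1780 (u = -524 - 1256 = -1780)
(3456 + u)*(I - 1102) = (3456 - 1780)*(4426 - 1102) = 1676*3324 = 5571024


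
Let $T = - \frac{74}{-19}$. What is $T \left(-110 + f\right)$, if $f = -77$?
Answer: $- \frac{13838}{19} \approx -728.32$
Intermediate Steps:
$T = \frac{74}{19}$ ($T = \left(-74\right) \left(- \frac{1}{19}\right) = \frac{74}{19} \approx 3.8947$)
$T \left(-110 + f\right) = \frac{74 \left(-110 - 77\right)}{19} = \frac{74}{19} \left(-187\right) = - \frac{13838}{19}$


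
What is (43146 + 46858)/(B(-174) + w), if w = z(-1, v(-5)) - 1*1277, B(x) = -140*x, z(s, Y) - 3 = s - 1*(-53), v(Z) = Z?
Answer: 45002/11569 ≈ 3.8899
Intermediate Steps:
z(s, Y) = 56 + s (z(s, Y) = 3 + (s - 1*(-53)) = 3 + (s + 53) = 3 + (53 + s) = 56 + s)
w = -1222 (w = (56 - 1) - 1*1277 = 55 - 1277 = -1222)
(43146 + 46858)/(B(-174) + w) = (43146 + 46858)/(-140*(-174) - 1222) = 90004/(24360 - 1222) = 90004/23138 = 90004*(1/23138) = 45002/11569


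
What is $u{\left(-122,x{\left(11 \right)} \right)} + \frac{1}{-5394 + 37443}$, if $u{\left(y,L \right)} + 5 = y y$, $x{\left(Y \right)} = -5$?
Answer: $\frac{476857072}{32049} \approx 14879.0$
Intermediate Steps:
$u{\left(y,L \right)} = -5 + y^{2}$ ($u{\left(y,L \right)} = -5 + y y = -5 + y^{2}$)
$u{\left(-122,x{\left(11 \right)} \right)} + \frac{1}{-5394 + 37443} = \left(-5 + \left(-122\right)^{2}\right) + \frac{1}{-5394 + 37443} = \left(-5 + 14884\right) + \frac{1}{32049} = 14879 + \frac{1}{32049} = \frac{476857072}{32049}$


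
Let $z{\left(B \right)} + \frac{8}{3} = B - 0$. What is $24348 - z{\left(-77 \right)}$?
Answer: $\frac{73283}{3} \approx 24428.0$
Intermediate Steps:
$z{\left(B \right)} = - \frac{8}{3} + B$ ($z{\left(B \right)} = - \frac{8}{3} + \left(B - 0\right) = - \frac{8}{3} + \left(B + 0\right) = - \frac{8}{3} + B$)
$24348 - z{\left(-77 \right)} = 24348 - \left(- \frac{8}{3} - 77\right) = 24348 - - \frac{239}{3} = 24348 + \frac{239}{3} = \frac{73283}{3}$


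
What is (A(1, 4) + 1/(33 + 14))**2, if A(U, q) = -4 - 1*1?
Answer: 54756/2209 ≈ 24.788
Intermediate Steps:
A(U, q) = -5 (A(U, q) = -4 - 1 = -5)
(A(1, 4) + 1/(33 + 14))**2 = (-5 + 1/(33 + 14))**2 = (-5 + 1/47)**2 = (-234/47)**2 = 54756/2209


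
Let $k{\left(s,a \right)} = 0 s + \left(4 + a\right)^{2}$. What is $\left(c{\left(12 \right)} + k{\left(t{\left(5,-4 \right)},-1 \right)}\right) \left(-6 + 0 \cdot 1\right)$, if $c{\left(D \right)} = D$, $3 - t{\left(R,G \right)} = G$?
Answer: $-126$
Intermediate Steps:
$t{\left(R,G \right)} = 3 - G$
$k{\left(s,a \right)} = \left(4 + a\right)^{2}$ ($k{\left(s,a \right)} = 0 + \left(4 + a\right)^{2} = \left(4 + a\right)^{2}$)
$\left(c{\left(12 \right)} + k{\left(t{\left(5,-4 \right)},-1 \right)}\right) \left(-6 + 0 \cdot 1\right) = \left(12 + \left(4 - 1\right)^{2}\right) \left(-6 + 0 \cdot 1\right) = \left(12 + 3^{2}\right) \left(-6 + 0\right) = \left(12 + 9\right) \left(-6\right) = 21 \left(-6\right) = -126$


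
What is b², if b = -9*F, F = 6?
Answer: 2916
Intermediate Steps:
b = -54 (b = -9*6 = -54)
b² = (-54)² = 2916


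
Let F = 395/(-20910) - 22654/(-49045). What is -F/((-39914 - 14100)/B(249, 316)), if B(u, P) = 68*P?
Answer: 1689010204/9583568985 ≈ 0.17624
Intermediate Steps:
F = 5344969/12065070 (F = 395*(-1/20910) - 22654*(-1/49045) = -79/4182 + 22654/49045 = 5344969/12065070 ≈ 0.44301)
-F/((-39914 - 14100)/B(249, 316)) = -5344969/(12065070*((-39914 - 14100)/((68*316)))) = -5344969/(12065070*((-54014/21488))) = -5344969/(12065070*((-54014*1/21488))) = -5344969/(12065070*(-27007/10744)) = -5344969*(-10744)/(12065070*27007) = -1*(-1689010204/9583568985) = 1689010204/9583568985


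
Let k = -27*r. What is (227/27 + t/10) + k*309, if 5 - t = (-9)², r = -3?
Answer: 3379024/135 ≈ 25030.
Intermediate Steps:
t = -76 (t = 5 - 1*(-9)² = 5 - 1*81 = 5 - 81 = -76)
k = 81 (k = -27*(-3) = 81)
(227/27 + t/10) + k*309 = (227/27 - 76/10) + 81*309 = (227*(1/27) - 76*⅒) + 25029 = (227/27 - 38/5) + 25029 = 109/135 + 25029 = 3379024/135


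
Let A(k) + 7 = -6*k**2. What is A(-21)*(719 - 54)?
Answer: -1764245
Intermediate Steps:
A(k) = -7 - 6*k**2
A(-21)*(719 - 54) = (-7 - 6*(-21)**2)*(719 - 54) = (-7 - 6*441)*665 = (-7 - 2646)*665 = -2653*665 = -1764245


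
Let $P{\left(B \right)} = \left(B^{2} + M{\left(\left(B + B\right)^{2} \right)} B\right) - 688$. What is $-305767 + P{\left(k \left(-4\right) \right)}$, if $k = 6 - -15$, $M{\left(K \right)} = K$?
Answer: $-2670215$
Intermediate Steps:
$k = 21$ ($k = 6 + 15 = 21$)
$P{\left(B \right)} = -688 + B^{2} + 4 B^{3}$ ($P{\left(B \right)} = \left(B^{2} + \left(B + B\right)^{2} B\right) - 688 = \left(B^{2} + \left(2 B\right)^{2} B\right) - 688 = \left(B^{2} + 4 B^{2} B\right) - 688 = \left(B^{2} + 4 B^{3}\right) - 688 = -688 + B^{2} + 4 B^{3}$)
$-305767 + P{\left(k \left(-4\right) \right)} = -305767 + \left(-688 + \left(21 \left(-4\right)\right)^{2} + 4 \left(21 \left(-4\right)\right)^{3}\right) = -305767 + \left(-688 + \left(-84\right)^{2} + 4 \left(-84\right)^{3}\right) = -305767 + \left(-688 + 7056 + 4 \left(-592704\right)\right) = -305767 - 2364448 = -2670215$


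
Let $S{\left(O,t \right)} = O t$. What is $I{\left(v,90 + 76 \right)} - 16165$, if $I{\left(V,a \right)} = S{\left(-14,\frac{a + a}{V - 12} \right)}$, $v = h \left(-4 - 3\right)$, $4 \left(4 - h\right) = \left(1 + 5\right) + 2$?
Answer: $- \frac{207821}{13} \approx -15986.0$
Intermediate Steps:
$h = 2$ ($h = 4 - \frac{\left(1 + 5\right) + 2}{4} = 4 - \frac{6 + 2}{4} = 4 - 2 = 2$)
$v = -14$ ($v = 2 \left(-4 - 3\right) = 2 \left(-7\right) = -14$)
$I{\left(V,a \right)} = - \frac{28 a}{-12 + V}$ ($I{\left(V,a \right)} = - 14 \frac{a + a}{V - 12} = - 14 \frac{2 a}{-12 + V} = - \frac{28 a}{-12 + V}$)
$I{\left(v,90 + 76 \right)} - 16165 = - \frac{28 \left(90 + 76\right)}{-12 - 14} - 16165 = \left(-28\right) 166 \frac{1}{-26} - 16165 = \left(-28\right) 166 \left(- \frac{1}{26}\right) - 16165 = \frac{2324}{13} - 16165 = - \frac{207821}{13}$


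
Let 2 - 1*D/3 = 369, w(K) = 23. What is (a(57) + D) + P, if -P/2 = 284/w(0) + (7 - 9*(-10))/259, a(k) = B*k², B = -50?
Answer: -974424881/5957 ≈ -1.6358e+5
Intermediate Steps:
a(k) = -50*k²
D = -1101 (D = 6 - 3*369 = 6 - 1107 = -1101)
P = -151574/5957 (P = -2*(284/23 + (7 - 9*(-10))/259) = -2*(284*(1/23) + (7 + 90)*(1/259)) = -2*(284/23 + 97*(1/259)) = -2*(284/23 + 97/259) = -2*75787/5957 = -151574/5957 ≈ -25.445)
(a(57) + D) + P = (-50*57² - 1101) - 151574/5957 = (-50*3249 - 1101) - 151574/5957 = (-162450 - 1101) - 151574/5957 = -163551 - 151574/5957 = -974424881/5957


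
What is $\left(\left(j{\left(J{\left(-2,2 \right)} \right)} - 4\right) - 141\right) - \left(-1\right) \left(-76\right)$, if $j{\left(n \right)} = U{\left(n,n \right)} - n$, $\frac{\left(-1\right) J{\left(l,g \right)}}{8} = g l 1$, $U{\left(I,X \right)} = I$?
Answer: $-221$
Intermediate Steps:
$J{\left(l,g \right)} = - 8 g l$ ($J{\left(l,g \right)} = - 8 g l 1 = - 8 g l$)
$j{\left(n \right)} = 0$ ($j{\left(n \right)} = n - n = 0$)
$\left(\left(j{\left(J{\left(-2,2 \right)} \right)} - 4\right) - 141\right) - \left(-1\right) \left(-76\right) = \left(\left(0 - 4\right) - 141\right) - \left(-1\right) \left(-76\right) = \left(-4 - 141\right) - 76 = -145 - 76 = -221$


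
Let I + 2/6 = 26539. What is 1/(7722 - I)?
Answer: -3/56450 ≈ -5.3144e-5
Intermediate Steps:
I = 79616/3 (I = -⅓ + 26539 = 79616/3 ≈ 26539.)
1/(7722 - I) = 1/(7722 - 1*79616/3) = 1/(7722 - 79616/3) = 1/(-56450/3) = -3/56450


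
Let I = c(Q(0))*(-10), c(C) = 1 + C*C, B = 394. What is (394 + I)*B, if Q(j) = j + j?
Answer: 151296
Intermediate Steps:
Q(j) = 2*j
c(C) = 1 + C**2
I = -10 (I = (1 + (2*0)**2)*(-10) = (1 + 0**2)*(-10) = (1 + 0)*(-10) = 1*(-10) = -10)
(394 + I)*B = (394 - 10)*394 = 384*394 = 151296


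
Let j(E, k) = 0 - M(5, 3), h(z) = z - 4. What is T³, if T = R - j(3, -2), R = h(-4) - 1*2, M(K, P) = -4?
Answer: -2744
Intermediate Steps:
h(z) = -4 + z
j(E, k) = 4 (j(E, k) = 0 - 1*(-4) = 0 + 4 = 4)
R = -10 (R = (-4 - 4) - 1*2 = -8 - 2 = -10)
T = -14 (T = -10 - 1*4 = -10 - 4 = -14)
T³ = (-14)³ = -2744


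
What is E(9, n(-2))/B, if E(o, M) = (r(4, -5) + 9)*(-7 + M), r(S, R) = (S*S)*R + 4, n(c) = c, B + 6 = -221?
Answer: -603/227 ≈ -2.6564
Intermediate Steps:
B = -227 (B = -6 - 221 = -227)
r(S, R) = 4 + R*S² (r(S, R) = S²*R + 4 = R*S² + 4 = 4 + R*S²)
E(o, M) = 469 - 67*M (E(o, M) = ((4 - 5*4²) + 9)*(-7 + M) = ((4 - 5*16) + 9)*(-7 + M) = ((4 - 80) + 9)*(-7 + M) = (-76 + 9)*(-7 + M) = -67*(-7 + M) = 469 - 67*M)
E(9, n(-2))/B = (469 - 67*(-2))/(-227) = (469 + 134)*(-1/227) = 603*(-1/227) = -603/227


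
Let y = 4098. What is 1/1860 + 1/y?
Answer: 331/423460 ≈ 0.00078166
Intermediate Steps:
1/1860 + 1/y = 1/1860 + 1/4098 = 331/423460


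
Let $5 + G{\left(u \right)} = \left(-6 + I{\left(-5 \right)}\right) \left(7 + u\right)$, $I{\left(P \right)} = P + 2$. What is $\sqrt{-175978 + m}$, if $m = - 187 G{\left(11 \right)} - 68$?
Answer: $i \sqrt{144817} \approx 380.55 i$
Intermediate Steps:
$I{\left(P \right)} = 2 + P$
$G{\left(u \right)} = -68 - 9 u$ ($G{\left(u \right)} = -5 + \left(-6 + \left(2 - 5\right)\right) \left(7 + u\right) = -5 + \left(-6 - 3\right) \left(7 + u\right) = -5 - 9 \left(7 + u\right) = -5 - \left(63 + 9 u\right) = -68 - 9 u$)
$m = 31161$ ($m = - 187 \left(-68 - 99\right) - 68 = \left(-187\right) \left(-167\right) - 68 = 31229 - 68 = 31161$)
$\sqrt{-175978 + m} = \sqrt{-175978 + 31161} = \sqrt{-144817} = i \sqrt{144817}$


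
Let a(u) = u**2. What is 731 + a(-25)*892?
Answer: 558231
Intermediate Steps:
731 + a(-25)*892 = 731 + (-25)**2*892 = 731 + 625*892 = 731 + 557500 = 558231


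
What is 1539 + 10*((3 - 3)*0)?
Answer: 1539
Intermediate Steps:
1539 + 10*((3 - 3)*0) = 1539 + 10*(0*0) = 1539 + 10*0 = 1539 + 0 = 1539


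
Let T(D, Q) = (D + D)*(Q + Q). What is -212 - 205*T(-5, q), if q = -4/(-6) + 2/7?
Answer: 77548/21 ≈ 3692.8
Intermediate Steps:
q = 20/21 (q = -4*(-1/6) + 2*(1/7) = 2/3 + 2/7 = 20/21 ≈ 0.95238)
T(D, Q) = 4*D*Q (T(D, Q) = (2*D)*(2*Q) = 4*D*Q)
-212 - 205*T(-5, q) = -212 - 820*(-5)*20/21 = -212 - 205*(-400/21) = -212 + 82000/21 = 77548/21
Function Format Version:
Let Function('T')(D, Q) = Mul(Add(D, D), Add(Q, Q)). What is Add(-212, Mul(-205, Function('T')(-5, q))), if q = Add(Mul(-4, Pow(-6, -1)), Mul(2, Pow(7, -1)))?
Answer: Rational(77548, 21) ≈ 3692.8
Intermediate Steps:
q = Rational(20, 21) (q = Add(Mul(-4, Rational(-1, 6)), Mul(2, Rational(1, 7))) = Add(Rational(2, 3), Rational(2, 7)) = Rational(20, 21) ≈ 0.95238)
Function('T')(D, Q) = Mul(4, D, Q) (Function('T')(D, Q) = Mul(Mul(2, D), Mul(2, Q)) = Mul(4, D, Q))
Add(-212, Mul(-205, Function('T')(-5, q))) = Add(-212, Mul(-205, Mul(4, -5, Rational(20, 21)))) = Add(-212, Mul(-205, Rational(-400, 21))) = Add(-212, Rational(82000, 21)) = Rational(77548, 21)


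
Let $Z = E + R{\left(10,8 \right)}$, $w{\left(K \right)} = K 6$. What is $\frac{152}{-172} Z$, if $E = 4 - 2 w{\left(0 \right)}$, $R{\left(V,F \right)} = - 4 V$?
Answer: $\frac{1368}{43} \approx 31.814$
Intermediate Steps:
$w{\left(K \right)} = 6 K$
$E = 4$ ($E = 4 - 2 \cdot 6 \cdot 0 = 4 - 0 = 4 + 0 = 4$)
$Z = -36$ ($Z = 4 - 40 = -36$)
$\frac{152}{-172} Z = \frac{152}{-172} \left(-36\right) = 152 \left(- \frac{1}{172}\right) \left(-36\right) = \left(- \frac{38}{43}\right) \left(-36\right) = \frac{1368}{43}$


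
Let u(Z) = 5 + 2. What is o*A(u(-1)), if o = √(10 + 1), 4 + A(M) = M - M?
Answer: -4*√11 ≈ -13.266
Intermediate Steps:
u(Z) = 7
A(M) = -4 (A(M) = -4 + (M - M) = -4 + 0 = -4)
o = √11 ≈ 3.3166
o*A(u(-1)) = √11*(-4) = -4*√11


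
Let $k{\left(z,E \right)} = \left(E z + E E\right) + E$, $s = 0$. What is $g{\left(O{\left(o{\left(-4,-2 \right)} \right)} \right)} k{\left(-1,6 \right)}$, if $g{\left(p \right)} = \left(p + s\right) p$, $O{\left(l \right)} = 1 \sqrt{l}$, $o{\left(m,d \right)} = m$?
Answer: $-144$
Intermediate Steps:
$O{\left(l \right)} = \sqrt{l}$
$g{\left(p \right)} = p^{2}$ ($g{\left(p \right)} = \left(p + 0\right) p = p p = p^{2}$)
$k{\left(z,E \right)} = E + E^{2} + E z$ ($k{\left(z,E \right)} = \left(E z + E^{2}\right) + E = \left(E^{2} + E z\right) + E = E + E^{2} + E z$)
$g{\left(O{\left(o{\left(-4,-2 \right)} \right)} \right)} k{\left(-1,6 \right)} = \left(\sqrt{-4}\right)^{2} \cdot 6 \left(1 + 6 - 1\right) = \left(2 i\right)^{2} \cdot 6 \cdot 6 = \left(-4\right) 36 = -144$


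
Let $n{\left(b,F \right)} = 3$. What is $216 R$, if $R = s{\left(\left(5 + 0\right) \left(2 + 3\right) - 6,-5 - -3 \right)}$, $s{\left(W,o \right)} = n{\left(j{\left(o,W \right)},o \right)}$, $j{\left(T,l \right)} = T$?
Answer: $648$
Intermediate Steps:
$s{\left(W,o \right)} = 3$
$R = 3$
$216 R = 216 \cdot 3 = 648$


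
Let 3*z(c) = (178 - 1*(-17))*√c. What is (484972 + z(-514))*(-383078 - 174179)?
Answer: -270254041804 - 36221705*I*√514 ≈ -2.7025e+11 - 8.212e+8*I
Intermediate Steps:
z(c) = 65*√c (z(c) = ((178 - 1*(-17))*√c)/3 = ((178 + 17)*√c)/3 = (195*√c)/3 = 65*√c)
(484972 + z(-514))*(-383078 - 174179) = (484972 + 65*√(-514))*(-383078 - 174179) = (484972 + 65*(I*√514))*(-557257) = (484972 + 65*I*√514)*(-557257) = -270254041804 - 36221705*I*√514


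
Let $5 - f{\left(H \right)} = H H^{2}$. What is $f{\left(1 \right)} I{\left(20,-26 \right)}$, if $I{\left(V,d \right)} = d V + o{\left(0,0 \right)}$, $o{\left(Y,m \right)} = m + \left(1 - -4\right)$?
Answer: $-2060$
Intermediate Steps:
$o{\left(Y,m \right)} = 5 + m$ ($o{\left(Y,m \right)} = m + \left(1 + 4\right) = m + 5 = 5 + m$)
$f{\left(H \right)} = 5 - H^{3}$ ($f{\left(H \right)} = 5 - H H^{2} = 5 - H^{3}$)
$I{\left(V,d \right)} = 5 + V d$ ($I{\left(V,d \right)} = d V + \left(5 + 0\right) = V d + 5 = 5 + V d$)
$f{\left(1 \right)} I{\left(20,-26 \right)} = \left(5 - 1^{3}\right) \left(5 + 20 \left(-26\right)\right) = \left(5 - 1\right) \left(5 - 520\right) = \left(5 - 1\right) \left(-515\right) = 4 \left(-515\right) = -2060$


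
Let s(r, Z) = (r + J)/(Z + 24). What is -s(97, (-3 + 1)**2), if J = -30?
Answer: -67/28 ≈ -2.3929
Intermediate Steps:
s(r, Z) = (-30 + r)/(24 + Z) (s(r, Z) = (r - 30)/(Z + 24) = (-30 + r)/(24 + Z))
-s(97, (-3 + 1)**2) = -(-30 + 97)/(24 + (-3 + 1)**2) = -67/(24 + (-2)**2) = -67/(24 + 4) = -67/28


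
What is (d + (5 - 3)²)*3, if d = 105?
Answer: 327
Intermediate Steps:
(d + (5 - 3)²)*3 = (105 + (5 - 3)²)*3 = (105 + 2²)*3 = (105 + 4)*3 = 109*3 = 327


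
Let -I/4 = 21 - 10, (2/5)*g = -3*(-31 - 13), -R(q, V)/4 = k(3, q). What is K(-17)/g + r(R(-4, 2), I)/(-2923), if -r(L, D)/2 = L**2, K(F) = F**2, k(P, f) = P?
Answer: 939787/964590 ≈ 0.97429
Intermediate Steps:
R(q, V) = -12 (R(q, V) = -4*3 = -12)
g = 330 (g = 5*(-3*(-31 - 13))/2 = 5*(-3*(-44))/2 = (5/2)*132 = 330)
I = -44 (I = -4*(21 - 10) = -4*11 = -44)
r(L, D) = -2*L**2
K(-17)/g + r(R(-4, 2), I)/(-2923) = (-17)**2/330 - 2*(-12)**2/(-2923) = 289*(1/330) - 2*144*(-1/2923) = 289/330 - 288*(-1/2923) = 289/330 + 288/2923 = 939787/964590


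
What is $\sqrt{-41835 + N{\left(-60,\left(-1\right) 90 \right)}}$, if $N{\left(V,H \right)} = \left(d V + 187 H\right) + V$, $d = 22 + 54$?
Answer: $i \sqrt{63285} \approx 251.57 i$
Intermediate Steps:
$d = 76$
$N{\left(V,H \right)} = 77 V + 187 H$ ($N{\left(V,H \right)} = \left(76 V + 187 H\right) + V = 77 V + 187 H$)
$\sqrt{-41835 + N{\left(-60,\left(-1\right) 90 \right)}} = \sqrt{-41835 + \left(77 \left(-60\right) + 187 \left(\left(-1\right) 90\right)\right)} = \sqrt{-41835 + \left(-4620 + 187 \left(-90\right)\right)} = \sqrt{-41835 - 21450} = \sqrt{-63285} = i \sqrt{63285}$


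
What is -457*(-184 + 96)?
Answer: 40216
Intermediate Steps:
-457*(-184 + 96) = -457*(-88) = 40216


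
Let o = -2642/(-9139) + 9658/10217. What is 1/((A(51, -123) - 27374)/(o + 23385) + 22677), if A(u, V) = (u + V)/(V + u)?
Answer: 2183646674531/49515999734748688 ≈ 4.4100e-5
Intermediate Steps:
o = 115257776/93373163 (o = -2642*(-1/9139) + 9658*(1/10217) = 2642/9139 + 9658/10217 = 115257776/93373163 ≈ 1.2344)
A(u, V) = 1 (A(u, V) = (V + u)/(V + u) = 1)
1/((A(51, -123) - 27374)/(o + 23385) + 22677) = 1/((1 - 27374)/(115257776/93373163 + 23385) + 22677) = 1/(-27373/2183646674531/93373163 + 22677) = 1/(-27373*93373163/2183646674531 + 22677) = 1/(-2555903590799/2183646674531 + 22677) = 1/(49515999734748688/2183646674531) = 2183646674531/49515999734748688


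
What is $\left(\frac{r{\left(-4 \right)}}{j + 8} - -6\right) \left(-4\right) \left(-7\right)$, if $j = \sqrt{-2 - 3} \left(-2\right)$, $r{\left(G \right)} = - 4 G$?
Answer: $\frac{632}{3} + \frac{32 i \sqrt{5}}{3} \approx 210.67 + 23.851 i$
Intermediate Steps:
$j = - 2 i \sqrt{5}$ ($j = \sqrt{-5} \left(-2\right) = i \sqrt{5} \left(-2\right) = - 2 i \sqrt{5} \approx - 4.4721 i$)
$\left(\frac{r{\left(-4 \right)}}{j + 8} - -6\right) \left(-4\right) \left(-7\right) = \left(\frac{\left(-4\right) \left(-4\right)}{- 2 i \sqrt{5} + 8} - -6\right) \left(-4\right) \left(-7\right) = \left(\frac{16}{8 - 2 i \sqrt{5}} + 6\right) \left(-4\right) \left(-7\right) = \left(6 + \frac{16}{8 - 2 i \sqrt{5}}\right) \left(-4\right) \left(-7\right) = \left(-24 - \frac{64}{8 - 2 i \sqrt{5}}\right) \left(-7\right) = 168 + \frac{448}{8 - 2 i \sqrt{5}}$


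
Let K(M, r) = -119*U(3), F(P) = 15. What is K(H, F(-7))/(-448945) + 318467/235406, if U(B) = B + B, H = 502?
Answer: 20448892457/15097763810 ≈ 1.3544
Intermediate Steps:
U(B) = 2*B
K(M, r) = -714 (K(M, r) = -238*3 = -119*6 = -714)
K(H, F(-7))/(-448945) + 318467/235406 = -714/(-448945) + 318467/235406 = -714*(-1/448945) + 318467*(1/235406) = 102/64135 + 318467/235406 = 20448892457/15097763810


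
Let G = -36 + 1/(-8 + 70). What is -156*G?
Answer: 174018/31 ≈ 5613.5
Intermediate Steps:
G = -2231/62 (G = -36 + 1/62 = -2231/62 ≈ -35.984)
-156*G = -156*(-2231/62) = 174018/31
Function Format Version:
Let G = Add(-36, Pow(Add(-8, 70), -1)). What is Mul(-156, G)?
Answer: Rational(174018, 31) ≈ 5613.5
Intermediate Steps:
G = Rational(-2231, 62) (G = Add(-36, Pow(62, -1)) = Add(-36, Rational(1, 62)) = Rational(-2231, 62) ≈ -35.984)
Mul(-156, G) = Mul(-156, Rational(-2231, 62)) = Rational(174018, 31)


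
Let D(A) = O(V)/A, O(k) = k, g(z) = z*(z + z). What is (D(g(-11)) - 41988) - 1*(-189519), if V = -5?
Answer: 35702497/242 ≈ 1.4753e+5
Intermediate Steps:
g(z) = 2*z² (g(z) = z*(2*z) = 2*z²)
D(A) = -5/A
(D(g(-11)) - 41988) - 1*(-189519) = (-5/(2*(-11)²) - 41988) - 1*(-189519) = (-5/(2*121) - 41988) + 189519 = (-5/242 - 41988) + 189519 = -10161101/242 + 189519 = 35702497/242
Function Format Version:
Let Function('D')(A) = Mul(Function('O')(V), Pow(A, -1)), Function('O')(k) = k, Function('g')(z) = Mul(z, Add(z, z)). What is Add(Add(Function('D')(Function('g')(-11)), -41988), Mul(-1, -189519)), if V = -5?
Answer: Rational(35702497, 242) ≈ 1.4753e+5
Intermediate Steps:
Function('g')(z) = Mul(2, Pow(z, 2)) (Function('g')(z) = Mul(z, Mul(2, z)) = Mul(2, Pow(z, 2)))
Function('D')(A) = Mul(-5, Pow(A, -1))
Add(Add(Function('D')(Function('g')(-11)), -41988), Mul(-1, -189519)) = Add(Add(Mul(-5, Pow(Mul(2, Pow(-11, 2)), -1)), -41988), Mul(-1, -189519)) = Add(Add(Mul(-5, Pow(Mul(2, 121), -1)), -41988), 189519) = Add(Add(Mul(-5, Pow(242, -1)), -41988), 189519) = Add(Add(Mul(-5, Rational(1, 242)), -41988), 189519) = Add(Add(Rational(-5, 242), -41988), 189519) = Add(Rational(-10161101, 242), 189519) = Rational(35702497, 242)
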